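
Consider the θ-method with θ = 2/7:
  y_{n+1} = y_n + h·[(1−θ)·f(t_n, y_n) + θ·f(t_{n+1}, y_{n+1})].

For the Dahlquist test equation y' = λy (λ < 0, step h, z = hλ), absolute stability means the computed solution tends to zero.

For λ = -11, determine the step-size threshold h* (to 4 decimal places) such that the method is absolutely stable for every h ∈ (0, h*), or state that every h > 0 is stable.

Test eqn y'=λy, z=hλ:
  y_{n+1} = y_n + z·[5/7·y_n + 2/7·y_{n+1}] ⇒ (1 − 2/7z)y_{n+1} = (1 + 5/7z)y_n
  Hence R(z) = (1 + 5/7z)/(1 − 2/7z).

Solve |R(x)|<1 on ℝ⁻.
x=-1.24: |R|=0.0844
R=−1: 1+5/7x = −1+2/7x ⇒ -3/7x=2 ⇒ x=2/(-3/7)=-4.6667
Confirm numerically:
  x=-4.464: |R|=0.96183 <1
  x=-4.246: |R|=0.91854 <1
  x=-2.608: |R|=0.49443 <1
  x=-4.995: |R|=1.05798 >1
  x=-4.834: |R|=1.03012 >1
Interval (-4.6667, 0).

(-4.6667,0); λ=-11 ⇒ h* = (14/3)/11 = 0.4242.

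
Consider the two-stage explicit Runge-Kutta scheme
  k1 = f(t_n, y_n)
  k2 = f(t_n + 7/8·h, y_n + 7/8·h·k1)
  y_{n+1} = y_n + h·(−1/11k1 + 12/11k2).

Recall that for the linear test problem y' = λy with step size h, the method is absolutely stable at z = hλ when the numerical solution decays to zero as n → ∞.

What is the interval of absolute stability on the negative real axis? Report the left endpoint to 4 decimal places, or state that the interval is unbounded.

(-1.0476, 0).

Test eqn y'=λy, z=hλ:
  k1=λy_n ⇒ h·k1=z·y_n;  k2=λ(1+7/8z)y_n ⇒ h·k2=z(1+7/8z)y_n
  y_{n+1}/y_n = 1 − 1/11z + 12/11z(1+7/8z) = 1 + z + 21/22z²
  R(z) = 1 + z + 21/22z².

Solve |R(x)|<1 on ℝ⁻.
x=-1.16: |R|=1.1244
R=1: x+21/22x²=0 ⇒ x=−22/21=-1.0476; min R=1−1/(4·21/22)=0.7381>−1
Confirm numerically:
  x=-1.025: |R|=0.97787 <1
  x=-0.665: |R|=0.75712 <1
  x=-0.423: |R|=0.74780 <1
  x=-1.504: |R|=1.65520 >1
  x=-1.405: |R|=1.47930 >1
  x=-1.148: |R|=1.11000 >1
Interval (-1.0476, 0).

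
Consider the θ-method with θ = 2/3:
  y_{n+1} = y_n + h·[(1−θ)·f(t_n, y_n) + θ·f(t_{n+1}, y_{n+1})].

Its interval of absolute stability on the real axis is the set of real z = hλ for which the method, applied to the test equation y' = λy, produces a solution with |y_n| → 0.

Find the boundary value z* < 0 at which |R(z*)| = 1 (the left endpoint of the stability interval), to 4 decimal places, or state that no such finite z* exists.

Set f=λy, z=hλ:
  y_{n+1} = y_n + z·[1/3·y_n + 2/3·y_{n+1}] ⇒ (1 − 2/3z)y_{n+1} = (1 + 1/3z)y_n
  R(z) = (1 + 1/3z)/(1 − 2/3z).

Boundary: |R(x)|=1, x<0.
x=-1.15: |R|=0.3491
x=-2: |R|=0.1429
x=-10: |R|=0.3043
x=-100: |R|=0.4778
θ=2/3≥1/2 ⇒ |1+1/3x|<|1−2/3x| ∀x<0 ⇒ stable on all of ℝ⁻.

interval (−∞, 0).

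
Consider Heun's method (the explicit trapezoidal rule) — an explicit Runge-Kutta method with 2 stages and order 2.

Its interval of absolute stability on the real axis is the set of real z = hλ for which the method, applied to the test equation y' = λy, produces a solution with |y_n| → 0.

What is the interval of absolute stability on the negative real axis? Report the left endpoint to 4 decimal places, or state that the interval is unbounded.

z∈(-2.0000,0).

On y'=λy, z=hλ:
  order 2, 2-stage ⇒ R(z)=1+z+z^2/2
  (e.g. R(-0.74)=0.53380, |R|=0.53380)

Need |R(x)|<1, x<0.
x=-0.74: |R|=0.5338
|R(-2.21)|=1.2320 |R(-1.73)|=0.7664 |R(-1.45)|=0.6013
Bisect:
  x_lo=-2.7788 |R|=2.0821  x_hi=-0.0969 |R|=0.9078
  mid=-1.43783 |R|=0.59585 →hi
  mid=-2.10832 |R|=1.11419 →lo
  mid=-1.77308 |R|=0.79882 →hi
  mid=-1.94070 |R|=0.94246 →hi
  mid=-2.02451 |R|=1.02481 →lo
  mid=-1.98261 |R|=0.98276 →hi
  mid=-2.00356 |R|=1.00356 →lo
  mid=-1.99308 |R|=0.99311 →hi
  mid=-1.99832 |R|=0.99832 →hi
  mid=-2.00094 |R|=1.00094 →lo
  ...
  [-2.00012,-1.99996] ⇒ x*=-2.0000
Interval (-2.0000, 0).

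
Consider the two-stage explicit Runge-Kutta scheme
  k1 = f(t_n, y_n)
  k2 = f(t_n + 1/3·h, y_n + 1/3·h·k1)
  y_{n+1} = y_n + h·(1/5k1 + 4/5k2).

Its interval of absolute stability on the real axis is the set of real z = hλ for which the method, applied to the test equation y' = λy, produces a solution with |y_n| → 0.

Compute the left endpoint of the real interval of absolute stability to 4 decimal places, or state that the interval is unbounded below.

Test eqn y'=λy, z=hλ:
  k1=λy_n ⇒ h·k1=z·y_n;  k2=λ(1+1/3z)y_n ⇒ h·k2=z(1+1/3z)y_n
  y_{n+1}/y_n = 1 + 1/5z + 4/5z(1+1/3z) = 1 + z + 4/15z²
  ⇒ R(z) = 1 + z + 4/15z².

Find x<0 with |R(x)|<1.
x=-0.58: |R|=0.5097
R=1: x+4/15x²=0 ⇒ x=−15/4=-3.7500; min R=1−1/(4·4/15)=0.0625>−1
Confirm numerically:
  x=-3.348: |R|=0.64109 <1
  x=-2.299: |R|=0.11044 <1
  x=-1.505: |R|=0.09901 <1
  x=-4.264: |R|=1.58445 >1
  x=-4.091: |R|=1.37201 >1
  x=-3.908: |R|=1.16466 >1
Interval (-3.7500, 0).

left endpoint -3.7500.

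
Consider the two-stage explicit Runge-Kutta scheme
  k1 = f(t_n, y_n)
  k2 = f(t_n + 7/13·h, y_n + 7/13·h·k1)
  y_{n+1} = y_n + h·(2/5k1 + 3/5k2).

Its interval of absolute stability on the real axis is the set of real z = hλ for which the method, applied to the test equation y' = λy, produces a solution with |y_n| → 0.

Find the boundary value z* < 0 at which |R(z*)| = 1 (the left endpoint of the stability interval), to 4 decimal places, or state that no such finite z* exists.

Test eqn y'=λy, z=hλ:
  k1=λy_n ⇒ h·k1=z·y_n;  k2=λ(1+7/13z)y_n ⇒ h·k2=z(1+7/13z)y_n
  y_{n+1}/y_n = 1 + 2/5z + 3/5z(1+7/13z) = 1 + z + 21/65z²
  Hence R(z) = 1 + z + 21/65z².

Need |R(x)|<1, x<0.
x=-0.77: |R|=0.4216
R=1: x+21/65x²=0 ⇒ x=−65/21=-3.0952; min R=1−1/(4·21/65)=0.2262>−1
Confirm numerically:
  x=-2.976: |R|=0.88536 <1
  x=-2.969: |R|=0.87891 <1
  x=-1.498: |R|=0.22699 <1
  x=-3.563: |R|=1.53845 >1
  x=-3.183: |R|=1.09025 >1
So |R|<1 on (-3.0952, 0).

left endpoint -3.0952.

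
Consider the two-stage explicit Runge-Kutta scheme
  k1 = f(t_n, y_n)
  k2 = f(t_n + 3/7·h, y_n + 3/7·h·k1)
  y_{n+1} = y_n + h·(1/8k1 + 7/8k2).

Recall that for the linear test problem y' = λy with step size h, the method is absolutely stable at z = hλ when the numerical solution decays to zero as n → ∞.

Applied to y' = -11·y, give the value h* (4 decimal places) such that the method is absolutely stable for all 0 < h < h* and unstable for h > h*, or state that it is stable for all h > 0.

(-2.6667,0); λ=-11 ⇒ h* = (8/3)/11 = 0.2424.

Set f=λy, z=hλ:
  k1=λy_n ⇒ h·k1=z·y_n;  k2=λ(1+3/7z)y_n ⇒ h·k2=z(1+3/7z)y_n
  y_{n+1}/y_n = 1 + 1/8z + 7/8z(1+3/7z) = 1 + z + 3/8z²
  Hence R(z) = 1 + z + 3/8z².

Find x<0 with |R(x)|<1.
x=-1.47: |R|=0.3403
R=1: x+3/8x²=0 ⇒ x=−8/3=-2.6667; min R=1−1/(4·3/8)=0.3333>−1
Confirm numerically:
  x=-2.264: |R|=0.65814 <1
  x=-1.830: |R|=0.42584 <1
  x=-1.808: |R|=0.41782 <1
  x=-1.596: |R|=0.35921 <1
  x=-3.054: |R|=1.44359 >1
  x=-2.840: |R|=1.18460 >1
  x=-2.781: |R|=1.11924 >1
So |R|<1 on (-2.6667, 0).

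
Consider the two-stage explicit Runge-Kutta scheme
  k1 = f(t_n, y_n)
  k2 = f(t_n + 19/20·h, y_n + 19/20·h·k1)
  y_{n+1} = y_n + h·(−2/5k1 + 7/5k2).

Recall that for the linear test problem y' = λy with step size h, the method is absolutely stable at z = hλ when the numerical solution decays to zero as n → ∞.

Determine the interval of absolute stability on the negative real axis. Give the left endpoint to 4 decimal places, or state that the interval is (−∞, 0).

Test eqn y'=λy, z=hλ:
  k1=λy_n ⇒ h·k1=z·y_n;  k2=λ(1+19/20z)y_n ⇒ h·k2=z(1+19/20z)y_n
  y_{n+1}/y_n = 1 − 2/5z + 7/5z(1+19/20z) = 1 + z + 133/100z²
  ⇒ R(z) = 1 + z + 133/100z².

Boundary: |R(x)|=1, x<0.
x=-1.27: |R|=1.8752
R=1: x+133/100x²=0 ⇒ x=−100/133=-0.7519; min R=1−1/(4·133/100)=0.8120>−1
Confirm numerically:
  x=-0.713: |R|=0.96313 <1
  x=-0.583: |R|=0.86905 <1
  x=-0.515: |R|=0.83775 <1
  x=-0.466: |R|=0.82282 <1
  x=-1.317: |R|=1.98987 >1
  x=-1.194: |R|=1.70210 >1
So |R|<1 on (-0.7519, 0).

(-0.7519, 0).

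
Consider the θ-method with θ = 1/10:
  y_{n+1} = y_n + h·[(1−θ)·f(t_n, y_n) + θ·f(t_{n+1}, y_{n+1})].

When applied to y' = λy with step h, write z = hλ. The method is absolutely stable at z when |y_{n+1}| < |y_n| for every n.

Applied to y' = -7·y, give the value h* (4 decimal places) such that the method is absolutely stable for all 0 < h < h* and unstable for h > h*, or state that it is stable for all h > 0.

On y'=λy, z=hλ:
  y_{n+1} = y_n + z·[9/10·y_n + 1/10·y_{n+1}] ⇒ (1 − 1/10z)y_{n+1} = (1 + 9/10z)y_n
  R(z) = (1 + 9/10z)/(1 − 1/10z).

Solve |R(x)|<1 on ℝ⁻.
x=-1.36: |R|=0.1972
R=−1: 1+9/10x = −1+1/10x ⇒ -4/5x=2 ⇒ x=2/(-4/5)=-2.5000
Confirm numerically:
  x=-1.938: |R|=0.62339 <1
  x=-1.247: |R|=0.10874 <1
  x=-1.091: |R|=0.01632 <1
  x=-2.831: |R|=1.20638 >1
  x=-2.562: |R|=1.03948 >1
  x=-2.560: |R|=1.03822 >1
Stable set (-2.5000, 0).

(-2.5000,0); λ=-7 ⇒ h* = (5/2)/7 = 0.3571.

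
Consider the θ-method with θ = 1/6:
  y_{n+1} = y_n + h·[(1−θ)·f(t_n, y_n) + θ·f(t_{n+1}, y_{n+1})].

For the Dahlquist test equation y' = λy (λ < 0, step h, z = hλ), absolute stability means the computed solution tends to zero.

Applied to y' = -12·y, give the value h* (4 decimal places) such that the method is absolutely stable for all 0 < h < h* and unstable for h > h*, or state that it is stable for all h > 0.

Set f=λy, z=hλ:
  y_{n+1} = y_n + z·[5/6·y_n + 1/6·y_{n+1}] ⇒ (1 − 1/6z)y_{n+1} = (1 + 5/6z)y_n
  R(z) = (1 + 5/6z)/(1 − 1/6z).

Find x<0 with |R(x)|<1.
x=-0.82: |R|=0.2786
R=−1: 1+5/6x = −1+1/6x ⇒ -2/3x=2 ⇒ x=2/(-2/3)=-3.0000
Confirm numerically:
  x=-2.590: |R|=0.80908 <1
  x=-1.822: |R|=0.39760 <1
  x=-1.663: |R|=0.30210 <1
  x=-3.376: |R|=1.16041 >1
  x=-3.092: |R|=1.04048 >1
Interval (-3.0000, 0).

(-3.0000,0); λ=-12 ⇒ h* = (3)/12 = 0.2500.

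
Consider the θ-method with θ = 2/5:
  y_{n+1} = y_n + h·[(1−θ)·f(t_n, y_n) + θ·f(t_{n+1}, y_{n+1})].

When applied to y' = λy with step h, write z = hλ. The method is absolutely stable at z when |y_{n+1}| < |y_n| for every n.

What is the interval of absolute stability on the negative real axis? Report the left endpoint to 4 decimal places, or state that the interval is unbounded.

Test eqn y'=λy, z=hλ:
  y_{n+1} = y_n + z·[3/5·y_n + 2/5·y_{n+1}] ⇒ (1 − 2/5z)y_{n+1} = (1 + 3/5z)y_n
  so R(z) = (1 + 3/5z)/(1 − 2/5z).

Boundary: |R(x)|=1, x<0.
x=-0.8: |R|=0.3939
R=−1: 1+3/5x = −1+2/5x ⇒ -1/5x=2 ⇒ x=2/(-1/5)=-10.0000
Confirm numerically:
  x=-7.676: |R|=0.88581 <1
  x=-6.054: |R|=0.76935 <1
  x=-5.234: |R|=0.69188 <1
  x=-10.559: |R|=1.02140 >1
  x=-10.392: |R|=1.01520 >1
Interval (-10.0000, 0).

(-10.0000, 0).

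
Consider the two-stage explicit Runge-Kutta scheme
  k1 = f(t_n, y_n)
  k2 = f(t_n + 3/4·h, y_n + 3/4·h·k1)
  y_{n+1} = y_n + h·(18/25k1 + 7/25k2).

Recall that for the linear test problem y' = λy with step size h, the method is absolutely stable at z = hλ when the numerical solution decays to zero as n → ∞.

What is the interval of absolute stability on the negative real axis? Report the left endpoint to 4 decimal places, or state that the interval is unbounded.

On y'=λy, z=hλ:
  k1=λy_n ⇒ h·k1=z·y_n;  k2=λ(1+3/4z)y_n ⇒ h·k2=z(1+3/4z)y_n
  y_{n+1}/y_n = 1 + 18/25z + 7/25z(1+3/4z) = 1 + z + 21/100z²
  so R(z) = 1 + z + 21/100z².

Need |R(x)|<1, x<0.
x=-0.47: |R|=0.5764
R=1: x+21/100x²=0 ⇒ x=−100/21=-4.7619; min R=1−1/(4·21/100)=-0.1905>−1
Confirm numerically:
  x=-4.385: |R|=0.65293 <1
  x=-3.969: |R|=0.33912 <1
  x=-3.681: |R|=0.16445 <1
  x=-5.291: |R|=1.58788 >1
  x=-5.060: |R|=1.31676 >1
  x=-4.971: |R|=1.21828 >1
Interval (-4.7619, 0).

z∈(-4.7619,0).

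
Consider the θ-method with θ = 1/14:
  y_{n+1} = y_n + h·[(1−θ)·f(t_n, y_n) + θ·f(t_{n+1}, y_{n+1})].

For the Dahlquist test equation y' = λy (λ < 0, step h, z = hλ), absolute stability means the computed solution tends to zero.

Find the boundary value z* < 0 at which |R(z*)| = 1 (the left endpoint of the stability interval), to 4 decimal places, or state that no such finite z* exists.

With y'=λy (z=hλ):
  y_{n+1} = y_n + z·[13/14·y_n + 1/14·y_{n+1}] ⇒ (1 − 1/14z)y_{n+1} = (1 + 13/14z)y_n
  ⇒ R(z) = (1 + 13/14z)/(1 − 1/14z).

Boundary: |R(x)|=1, x<0.
x=-0.8: |R|=0.2432
R=−1: 1+13/14x = −1+1/14x ⇒ -6/7x=2 ⇒ x=2/(-6/7)=-2.3333
Confirm numerically:
  x=-1.969: |R|=0.72622 <1
  x=-1.529: |R|=0.37845 <1
  x=-1.085: |R|=0.00696 <1
  x=-1.041: |R|=0.03105 <1
  x=-2.834: |R|=1.35690 >1
  x=-2.715: |R|=1.27401 >1
Interval (-2.3333, 0).

z* = -2.3333.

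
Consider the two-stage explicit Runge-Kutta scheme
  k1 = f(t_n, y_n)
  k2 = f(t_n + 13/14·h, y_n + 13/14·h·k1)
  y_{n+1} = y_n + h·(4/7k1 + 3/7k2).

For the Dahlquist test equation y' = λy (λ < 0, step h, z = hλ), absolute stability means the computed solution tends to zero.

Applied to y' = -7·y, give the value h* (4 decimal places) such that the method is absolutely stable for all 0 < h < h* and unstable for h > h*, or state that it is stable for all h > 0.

(-2.5128,0); λ=-7 ⇒ h* = (98/39)/7 = 0.3590.

On y'=λy, z=hλ:
  k1=λy_n ⇒ h·k1=z·y_n;  k2=λ(1+13/14z)y_n ⇒ h·k2=z(1+13/14z)y_n
  y_{n+1}/y_n = 1 + 4/7z + 3/7z(1+13/14z) = 1 + z + 39/98z²
  Hence R(z) = 1 + z + 39/98z².

Solve |R(x)|<1 on ℝ⁻.
x=-0.96: |R|=0.4068
R=1: x+39/98x²=0 ⇒ x=−98/39=-2.5128; min R=1−1/(4·39/98)=0.3718>−1
Confirm numerically:
  x=-2.214: |R|=0.73671 <1
  x=-1.635: |R|=0.42883 <1
  x=-1.294: |R|=0.37236 <1
  x=-2.811: |R|=1.33356 >1
  x=-2.702: |R|=1.20342 >1
Interval (-2.5128, 0).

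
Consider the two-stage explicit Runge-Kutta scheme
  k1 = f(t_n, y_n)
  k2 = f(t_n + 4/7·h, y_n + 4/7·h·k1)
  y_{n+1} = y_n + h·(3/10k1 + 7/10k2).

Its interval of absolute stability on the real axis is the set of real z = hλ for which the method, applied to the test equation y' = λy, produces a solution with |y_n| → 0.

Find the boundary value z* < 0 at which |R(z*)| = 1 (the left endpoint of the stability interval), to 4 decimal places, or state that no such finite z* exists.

Test eqn y'=λy, z=hλ:
  k1=λy_n ⇒ h·k1=z·y_n;  k2=λ(1+4/7z)y_n ⇒ h·k2=z(1+4/7z)y_n
  y_{n+1}/y_n = 1 + 3/10z + 7/10z(1+4/7z) = 1 + z + 2/5z²
  Hence R(z) = 1 + z + 2/5z².

Boundary: |R(x)|=1, x<0.
x=-0.31: |R|=0.7284
R=1: x+2/5x²=0 ⇒ x=−5/2=-2.5000; min R=1−1/(4·2/5)=0.3750>−1
Confirm numerically:
  x=-2.390: |R|=0.89484 <1
  x=-2.103: |R|=0.66604 <1
  x=-1.881: |R|=0.53426 <1
  x=-1.284: |R|=0.37546 <1
  x=-2.740: |R|=1.26304 >1
  x=-2.644: |R|=1.15229 >1
So |R|<1 on (-2.5000, 0).

left endpoint -2.5000.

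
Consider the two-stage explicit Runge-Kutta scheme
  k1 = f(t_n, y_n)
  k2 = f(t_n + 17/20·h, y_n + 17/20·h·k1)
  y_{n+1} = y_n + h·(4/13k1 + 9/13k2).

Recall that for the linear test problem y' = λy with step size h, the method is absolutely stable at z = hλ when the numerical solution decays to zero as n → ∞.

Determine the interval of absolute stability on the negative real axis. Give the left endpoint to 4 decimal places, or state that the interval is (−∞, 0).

z∈(-1.6993,0).

Test eqn y'=λy, z=hλ:
  k1=λy_n ⇒ h·k1=z·y_n;  k2=λ(1+17/20z)y_n ⇒ h·k2=z(1+17/20z)y_n
  y_{n+1}/y_n = 1 + 4/13z + 9/13z(1+17/20z) = 1 + z + 153/260z²
  Hence R(z) = 1 + z + 153/260z².

Find x<0 with |R(x)|<1.
x=-1.48: |R|=0.8090
R=1: x+153/260x²=0 ⇒ x=−260/153=-1.6993; min R=1−1/(4·153/260)=0.5752>−1
Confirm numerically:
  x=-1.668: |R|=0.96923 <1
  x=-1.480: |R|=0.80897 <1
  x=-1.054: |R|=0.59973 <1
  x=-0.742: |R|=0.58199 <1
  x=-2.254: |R|=1.73569 >1
  x=-2.049: |R|=1.42160 >1
  x=-1.856: |R|=1.17109 >1
So |R|<1 on (-1.6993, 0).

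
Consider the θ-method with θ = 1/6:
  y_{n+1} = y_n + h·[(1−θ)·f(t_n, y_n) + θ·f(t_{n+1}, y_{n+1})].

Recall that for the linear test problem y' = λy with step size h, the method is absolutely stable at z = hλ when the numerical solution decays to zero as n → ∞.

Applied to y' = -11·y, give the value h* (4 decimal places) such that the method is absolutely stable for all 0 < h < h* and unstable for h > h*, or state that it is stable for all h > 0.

(-3.0000,0); λ=-11 ⇒ h* = (3)/11 = 0.2727.

With y'=λy (z=hλ):
  y_{n+1} = y_n + z·[5/6·y_n + 1/6·y_{n+1}] ⇒ (1 − 1/6z)y_{n+1} = (1 + 5/6z)y_n
  so R(z) = (1 + 5/6z)/(1 − 1/6z).

Solve |R(x)|<1 on ℝ⁻.
x=-0.93: |R|=0.1948
R=−1: 1+5/6x = −1+1/6x ⇒ -2/3x=2 ⇒ x=2/(-2/3)=-3.0000
Confirm numerically:
  x=-2.079: |R|=0.54400 <1
  x=-1.863: |R|=0.42159 <1
  x=-1.722: |R|=0.33800 <1
  x=-3.584: |R|=1.24374 >1
  x=-3.387: |R|=1.16491 >1
Stable set (-3.0000, 0).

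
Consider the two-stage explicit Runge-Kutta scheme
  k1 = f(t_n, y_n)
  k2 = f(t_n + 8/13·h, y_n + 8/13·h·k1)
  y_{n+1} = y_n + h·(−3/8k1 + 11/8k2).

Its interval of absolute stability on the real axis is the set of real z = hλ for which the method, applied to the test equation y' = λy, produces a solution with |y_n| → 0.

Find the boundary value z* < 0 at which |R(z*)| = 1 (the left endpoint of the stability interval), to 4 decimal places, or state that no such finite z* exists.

With y'=λy (z=hλ):
  k1=λy_n ⇒ h·k1=z·y_n;  k2=λ(1+8/13z)y_n ⇒ h·k2=z(1+8/13z)y_n
  y_{n+1}/y_n = 1 − 3/8z + 11/8z(1+8/13z) = 1 + z + 11/13z²
  ⇒ R(z) = 1 + z + 11/13z².

Need |R(x)|<1, x<0.
x=-1.36: |R|=1.2050
R=1: x+11/13x²=0 ⇒ x=−13/11=-1.1818; min R=1−1/(4·11/13)=0.7045>−1
Confirm numerically:
  x=-1.121: |R|=0.94231 <1
  x=-1.036: |R|=0.87217 <1
  x=-0.675: |R|=0.71053 <1
  x=-0.618: |R|=0.70517 <1
  x=-1.540: |R|=1.46674 >1
  x=-1.316: |R|=1.14942 >1
So |R|<1 on (-1.1818, 0).

z* = -1.1818.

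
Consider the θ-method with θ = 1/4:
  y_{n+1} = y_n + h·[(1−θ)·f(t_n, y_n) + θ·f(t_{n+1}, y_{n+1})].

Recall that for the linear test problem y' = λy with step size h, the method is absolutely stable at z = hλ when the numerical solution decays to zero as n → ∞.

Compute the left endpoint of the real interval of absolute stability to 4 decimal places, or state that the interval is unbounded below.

left endpoint -4.0000.

With y'=λy (z=hλ):
  y_{n+1} = y_n + z·[3/4·y_n + 1/4·y_{n+1}] ⇒ (1 − 1/4z)y_{n+1} = (1 + 3/4z)y_n
  Hence R(z) = (1 + 3/4z)/(1 − 1/4z).

Solve |R(x)|<1 on ℝ⁻.
x=-1.35: |R|=0.0093
R=−1: 1+3/4x = −1+1/4x ⇒ -1/2x=2 ⇒ x=2/(-1/2)=-4.0000
Confirm numerically:
  x=-2.959: |R|=0.70082 <1
  x=-2.750: |R|=0.62963 <1
  x=-1.654: |R|=0.17015 <1
  x=-4.339: |R|=1.08130 >1
  x=-4.130: |R|=1.03198 >1
  x=-4.117: |R|=1.02883 >1
Interval (-4.0000, 0).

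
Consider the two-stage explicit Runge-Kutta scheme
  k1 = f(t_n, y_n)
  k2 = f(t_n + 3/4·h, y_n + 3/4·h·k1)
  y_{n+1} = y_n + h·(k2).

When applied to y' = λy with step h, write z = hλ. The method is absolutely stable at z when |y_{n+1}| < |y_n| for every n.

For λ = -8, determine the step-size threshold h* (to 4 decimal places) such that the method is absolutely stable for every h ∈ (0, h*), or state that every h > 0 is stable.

On y'=λy, z=hλ:
  k1=λy_n ⇒ h·k1=z·y_n;  k2=λ(1+3/4z)y_n ⇒ h·k2=z(1+3/4z)y_n
  y_{n+1}/y_n = 1 + z(1+3/4z) = 1 + z + 3/4z²
  R(z) = 1 + z + 3/4z².

Boundary: |R(x)|=1, x<0.
x=-0.69: |R|=0.6671
R=1: x+3/4x²=0 ⇒ x=−4/3=-1.3333; min R=1−1/(4·3/4)=0.6667>−1
Confirm numerically:
  x=-1.298: |R|=0.96560 <1
  x=-1.243: |R|=0.91579 <1
  x=-1.000: |R|=0.75000 <1
  x=-0.789: |R|=0.67789 <1
  x=-1.647: |R|=1.38746 >1
  x=-1.520: |R|=1.21280 >1
  x=-1.445: |R|=1.12102 >1
Interval (-1.3333, 0).

(-1.3333,0); λ=-8 ⇒ h* = (4/3)/8 = 0.1667.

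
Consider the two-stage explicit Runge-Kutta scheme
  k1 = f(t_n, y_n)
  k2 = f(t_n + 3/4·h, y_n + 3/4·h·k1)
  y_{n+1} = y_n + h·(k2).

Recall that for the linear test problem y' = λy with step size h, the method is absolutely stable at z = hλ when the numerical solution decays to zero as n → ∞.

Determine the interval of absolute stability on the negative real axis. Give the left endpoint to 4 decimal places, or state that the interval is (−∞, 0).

z∈(-1.3333,0).

On y'=λy, z=hλ:
  k1=λy_n ⇒ h·k1=z·y_n;  k2=λ(1+3/4z)y_n ⇒ h·k2=z(1+3/4z)y_n
  y_{n+1}/y_n = 1 + z(1+3/4z) = 1 + z + 3/4z²
  Hence R(z) = 1 + z + 3/4z².

Boundary: |R(x)|=1, x<0.
x=-1.74: |R|=1.5307
R=1: x+3/4x²=0 ⇒ x=−4/3=-1.3333; min R=1−1/(4·3/4)=0.6667>−1
Confirm numerically:
  x=-1.243: |R|=0.91579 <1
  x=-0.907: |R|=0.70999 <1
  x=-0.574: |R|=0.67311 <1
  x=-1.447: |R|=1.12336 >1
  x=-1.393: |R|=1.06234 >1
So |R|<1 on (-1.3333, 0).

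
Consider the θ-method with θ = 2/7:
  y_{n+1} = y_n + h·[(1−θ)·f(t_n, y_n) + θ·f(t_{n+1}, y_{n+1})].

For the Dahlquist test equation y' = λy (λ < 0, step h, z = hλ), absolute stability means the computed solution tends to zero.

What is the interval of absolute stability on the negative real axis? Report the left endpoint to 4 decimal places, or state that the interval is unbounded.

Set f=λy, z=hλ:
  y_{n+1} = y_n + z·[5/7·y_n + 2/7·y_{n+1}] ⇒ (1 − 2/7z)y_{n+1} = (1 + 5/7z)y_n
  so R(z) = (1 + 5/7z)/(1 − 2/7z).

Solve |R(x)|<1 on ℝ⁻.
x=-1.68: |R|=0.1351
R=−1: 1+5/7x = −1+2/7x ⇒ -3/7x=2 ⇒ x=2/(-3/7)=-4.6667
Confirm numerically:
  x=-4.563: |R|=0.98071 <1
  x=-2.903: |R|=0.58683 <1
  x=-2.338: |R|=0.40168 <1
  x=-1.883: |R|=0.22432 <1
  x=-5.257: |R|=1.10112 >1
  x=-5.030: |R|=1.06389 >1
  x=-4.848: |R|=1.03258 >1
Stable set (-4.6667, 0).

z∈(-4.6667,0).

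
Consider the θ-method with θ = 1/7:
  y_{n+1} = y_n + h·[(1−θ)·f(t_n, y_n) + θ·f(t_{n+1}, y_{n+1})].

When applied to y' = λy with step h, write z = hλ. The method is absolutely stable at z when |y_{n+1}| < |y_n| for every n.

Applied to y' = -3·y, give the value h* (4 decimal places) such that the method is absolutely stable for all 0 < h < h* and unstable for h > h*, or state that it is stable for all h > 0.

(-2.8000,0); λ=-3 ⇒ h* = (14/5)/3 = 0.9333.

With y'=λy (z=hλ):
  y_{n+1} = y_n + z·[6/7·y_n + 1/7·y_{n+1}] ⇒ (1 − 1/7z)y_{n+1} = (1 + 6/7z)y_n
  R(z) = (1 + 6/7z)/(1 − 1/7z).

Need |R(x)|<1, x<0.
x=-1.59: |R|=0.2957
R=−1: 1+6/7x = −1+1/7x ⇒ -5/7x=2 ⇒ x=2/(-5/7)=-2.8000
Confirm numerically:
  x=-2.126: |R|=0.63073 <1
  x=-2.039: |R|=0.57905 <1
  x=-1.671: |R|=0.34898 <1
  x=-2.999: |R|=1.09951 >1
  x=-2.921: |R|=1.06098 >1
  x=-2.820: |R|=1.01018 >1
Interval (-2.8000, 0).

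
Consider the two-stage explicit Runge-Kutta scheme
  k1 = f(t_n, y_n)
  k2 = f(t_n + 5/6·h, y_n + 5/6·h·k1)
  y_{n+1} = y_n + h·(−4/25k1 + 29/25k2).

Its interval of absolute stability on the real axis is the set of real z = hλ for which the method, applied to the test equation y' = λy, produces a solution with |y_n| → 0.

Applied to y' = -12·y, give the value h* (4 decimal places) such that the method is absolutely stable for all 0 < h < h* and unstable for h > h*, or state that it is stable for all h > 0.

On y'=λy, z=hλ:
  k1=λy_n ⇒ h·k1=z·y_n;  k2=λ(1+5/6z)y_n ⇒ h·k2=z(1+5/6z)y_n
  y_{n+1}/y_n = 1 − 4/25z + 29/25z(1+5/6z) = 1 + z + 29/30z²
  Hence R(z) = 1 + z + 29/30z².

Need |R(x)|<1, x<0.
x=-1.03: |R|=0.9955
R=1: x+29/30x²=0 ⇒ x=−30/29=-1.0345; min R=1−1/(4·29/30)=0.7414>−1
Confirm numerically:
  x=-0.955: |R|=0.92662 <1
  x=-0.941: |R|=0.91496 <1
  x=-0.808: |R|=0.82310 <1
  x=-1.607: |R|=1.88937 >1
  x=-1.208: |R|=1.20262 >1
So |R|<1 on (-1.0345, 0).

(-1.0345,0); λ=-12 ⇒ h* = (30/29)/12 = 0.0862.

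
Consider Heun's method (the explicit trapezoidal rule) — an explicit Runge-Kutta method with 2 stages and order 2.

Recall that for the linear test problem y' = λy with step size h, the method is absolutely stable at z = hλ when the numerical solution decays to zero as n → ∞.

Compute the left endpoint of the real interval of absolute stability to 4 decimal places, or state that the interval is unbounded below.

On y'=λy, z=hλ:
  order 2, 2-stage ⇒ R(z)=1+z+z^2/2
  (e.g. R(-0.72)=0.53920, |R|=0.53920)

Need |R(x)|<1, x<0.
x=-0.72: |R|=0.5392
|R(-1.79)|=0.8121 |R(-1.39)|=0.5760 |R(-1.07)|=0.5025
Bisect:
  x_lo=-2.4622 |R|=1.5690  x_hi=-0.2249 |R|=0.8004
  mid=-1.34357 |R|=0.55902 →hi
  mid=-1.90289 |R|=0.90761 →hi
  mid=-2.18255 |R|=1.19922 →lo
  mid=-2.04272 |R|=1.04364 →lo
  mid=-1.97281 |R|=0.97318 →hi
  mid=-2.00776 |R|=1.00780 →lo
  mid=-1.99029 |R|=0.99033 →hi
  mid=-1.99903 |R|=0.99903 →hi
  mid=-2.00340 |R|=1.00340 →lo
  ...
  [-2.00012,-1.99998] ⇒ x*=-2.0000
Interval (-2.0000, 0).

left endpoint -2.0000.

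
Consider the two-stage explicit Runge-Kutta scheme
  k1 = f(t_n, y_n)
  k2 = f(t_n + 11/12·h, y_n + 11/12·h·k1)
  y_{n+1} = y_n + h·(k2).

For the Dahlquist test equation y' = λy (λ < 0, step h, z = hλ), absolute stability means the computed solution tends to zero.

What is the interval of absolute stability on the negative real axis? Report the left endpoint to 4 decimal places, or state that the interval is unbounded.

Set f=λy, z=hλ:
  k1=λy_n ⇒ h·k1=z·y_n;  k2=λ(1+11/12z)y_n ⇒ h·k2=z(1+11/12z)y_n
  y_{n+1}/y_n = 1 + z(1+11/12z) = 1 + z + 11/12z²
  ⇒ R(z) = 1 + z + 11/12z².

Solve |R(x)|<1 on ℝ⁻.
x=-1.54: |R|=1.6340
R=1: x+11/12x²=0 ⇒ x=−12/11=-1.0909; min R=1−1/(4·11/12)=0.7273>−1
Confirm numerically:
  x=-0.685: |R|=0.74512 <1
  x=-0.566: |R|=0.72766 <1
  x=-0.445: |R|=0.73652 <1
  x=-1.522: |R|=1.60144 >1
  x=-1.416: |R|=1.42197 >1
Stable set (-1.0909, 0).

z∈(-1.0909,0).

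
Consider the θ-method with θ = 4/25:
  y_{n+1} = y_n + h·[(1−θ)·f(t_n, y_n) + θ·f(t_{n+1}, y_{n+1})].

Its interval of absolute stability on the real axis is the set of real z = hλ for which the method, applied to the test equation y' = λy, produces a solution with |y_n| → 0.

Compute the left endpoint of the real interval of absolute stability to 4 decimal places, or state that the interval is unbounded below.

On y'=λy, z=hλ:
  y_{n+1} = y_n + z·[21/25·y_n + 4/25·y_{n+1}] ⇒ (1 − 4/25z)y_{n+1} = (1 + 21/25z)y_n
  so R(z) = (1 + 21/25z)/(1 − 4/25z).

Solve |R(x)|<1 on ℝ⁻.
x=-0.66: |R|=0.4030
R=−1: 1+21/25x = −1+4/25x ⇒ -17/25x=2 ⇒ x=2/(-17/25)=-2.9412
Confirm numerically:
  x=-2.207: |R|=0.63105 <1
  x=-1.870: |R|=0.43935 <1
  x=-1.719: |R|=0.34819 <1
  x=-3.486: |R|=1.23783 >1
  x=-3.163: |R|=1.10015 >1
  x=-3.094: |R|=1.06951 >1
Stable set (-2.9412, 0).

left endpoint -2.9412.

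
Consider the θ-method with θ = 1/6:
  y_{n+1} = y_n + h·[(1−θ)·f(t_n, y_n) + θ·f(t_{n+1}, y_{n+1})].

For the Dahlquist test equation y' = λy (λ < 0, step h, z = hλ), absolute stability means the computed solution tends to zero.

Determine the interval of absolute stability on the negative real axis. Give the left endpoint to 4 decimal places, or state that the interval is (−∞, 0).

Set f=λy, z=hλ:
  y_{n+1} = y_n + z·[5/6·y_n + 1/6·y_{n+1}] ⇒ (1 − 1/6z)y_{n+1} = (1 + 5/6z)y_n
  so R(z) = (1 + 5/6z)/(1 − 1/6z).

Find x<0 with |R(x)|<1.
x=-0.99: |R|=0.1502
R=−1: 1+5/6x = −1+1/6x ⇒ -2/3x=2 ⇒ x=2/(-2/3)=-3.0000
Confirm numerically:
  x=-2.691: |R|=0.85778 <1
  x=-1.657: |R|=0.29842 <1
  x=-1.549: |R|=0.23116 <1
  x=-3.449: |R|=1.19007 >1
  x=-3.342: |R|=1.14644 >1
So |R|<1 on (-3.0000, 0).

z∈(-3.0000,0).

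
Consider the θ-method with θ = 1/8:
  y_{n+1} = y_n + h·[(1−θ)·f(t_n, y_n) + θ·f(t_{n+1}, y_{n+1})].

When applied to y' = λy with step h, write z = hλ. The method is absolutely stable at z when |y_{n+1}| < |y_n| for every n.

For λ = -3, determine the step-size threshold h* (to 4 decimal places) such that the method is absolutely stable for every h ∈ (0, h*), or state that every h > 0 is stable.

Set f=λy, z=hλ:
  y_{n+1} = y_n + z·[7/8·y_n + 1/8·y_{n+1}] ⇒ (1 − 1/8z)y_{n+1} = (1 + 7/8z)y_n
  R(z) = (1 + 7/8z)/(1 − 1/8z).

Need |R(x)|<1, x<0.
x=-0.58: |R|=0.4592
R=−1: 1+7/8x = −1+1/8x ⇒ -3/4x=2 ⇒ x=2/(-3/4)=-2.6667
Confirm numerically:
  x=-2.189: |R|=0.71872 <1
  x=-1.528: |R|=0.28296 <1
  x=-1.361: |R|=0.16312 <1
  x=-1.205: |R|=0.04726 <1
  x=-3.237: |R|=1.30453 >1
  x=-3.135: |R|=1.25236 >1
  x=-3.109: |R|=1.23891 >1
Interval (-2.6667, 0).

(-2.6667,0); λ=-3 ⇒ h* = (8/3)/3 = 0.8889.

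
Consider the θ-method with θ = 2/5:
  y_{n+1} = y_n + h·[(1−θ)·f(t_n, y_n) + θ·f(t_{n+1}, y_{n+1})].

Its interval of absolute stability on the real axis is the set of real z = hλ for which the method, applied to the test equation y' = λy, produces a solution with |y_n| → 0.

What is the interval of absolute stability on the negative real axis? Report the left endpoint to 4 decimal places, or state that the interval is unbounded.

z∈(-10.0000,0).

With y'=λy (z=hλ):
  y_{n+1} = y_n + z·[3/5·y_n + 2/5·y_{n+1}] ⇒ (1 − 2/5z)y_{n+1} = (1 + 3/5z)y_n
  R(z) = (1 + 3/5z)/(1 − 2/5z).

Find x<0 with |R(x)|<1.
x=-0.63: |R|=0.4968
R=−1: 1+3/5x = −1+2/5x ⇒ -1/5x=2 ⇒ x=2/(-1/5)=-10.0000
Confirm numerically:
  x=-9.194: |R|=0.96554 <1
  x=-6.675: |R|=0.81880 <1
  x=-5.234: |R|=0.69188 <1
  x=-10.391: |R|=1.01517 >1
  x=-10.390: |R|=1.01513 >1
Stable set (-10.0000, 0).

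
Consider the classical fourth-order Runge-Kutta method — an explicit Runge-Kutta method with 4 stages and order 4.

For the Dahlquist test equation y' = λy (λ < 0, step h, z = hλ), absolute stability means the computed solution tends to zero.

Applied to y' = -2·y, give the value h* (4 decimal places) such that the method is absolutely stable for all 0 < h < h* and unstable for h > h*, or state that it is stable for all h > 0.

With y'=λy (z=hλ):
  order 4, 4-stage ⇒ R(z)=1+z+z^2/2+z^3/6+z^4/24
  (e.g. R(-0.74)=0.47876, |R|=0.47876)

Need |R(x)|<1, x<0.
x=-0.74: |R|=0.4788
|R(-2.1)|=0.3718 |R(-1.56)|=0.2708 |R(-0.56)|=0.5716
Bisect:
  x_lo=-3.1569 |R|=1.7209  x_hi=-0.0961 |R|=0.9084
  mid=-1.62651 |R|=0.27071 →hi
  mid=-2.39171 |R|=0.55162 →hi
  mid=-2.77431 |R|=0.98357 →hi
  mid=-2.96561 |R|=1.30769 →lo
  mid=-2.86996 |R|=1.13534 →lo
  mid=-2.82214 |R|=1.05699 →lo
  mid=-2.79823 |R|=1.01967 →lo
  mid=-2.78627 |R|=1.00147 →lo
  mid=-2.78029 |R|=0.99249 →hi
  mid=-2.78328 |R|=0.99697 →hi
  ...
  [-2.78534,-2.78515] ⇒ x*=-2.7853
Stable set (-2.7853, 0).

(-2.7853,0); λ=-2 ⇒ h* = 1.3926.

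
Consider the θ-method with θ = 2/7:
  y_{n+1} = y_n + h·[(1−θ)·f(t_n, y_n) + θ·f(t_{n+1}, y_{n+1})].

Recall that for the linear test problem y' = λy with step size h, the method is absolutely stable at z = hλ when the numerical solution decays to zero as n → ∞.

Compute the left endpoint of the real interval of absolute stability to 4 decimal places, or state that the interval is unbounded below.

z* = -4.6667.

Set f=λy, z=hλ:
  y_{n+1} = y_n + z·[5/7·y_n + 2/7·y_{n+1}] ⇒ (1 − 2/7z)y_{n+1} = (1 + 5/7z)y_n
  ⇒ R(z) = (1 + 5/7z)/(1 − 2/7z).

Find x<0 with |R(x)|<1.
x=-0.76: |R|=0.3756
R=−1: 1+5/7x = −1+2/7x ⇒ -3/7x=2 ⇒ x=2/(-3/7)=-4.6667
Confirm numerically:
  x=-4.085: |R|=0.88497 <1
  x=-2.537: |R|=0.47085 <1
  x=-1.889: |R|=0.22685 <1
  x=-5.022: |R|=1.06254 >1
  x=-4.824: |R|=1.02835 >1
  x=-4.793: |R|=1.02285 >1
Stable set (-4.6667, 0).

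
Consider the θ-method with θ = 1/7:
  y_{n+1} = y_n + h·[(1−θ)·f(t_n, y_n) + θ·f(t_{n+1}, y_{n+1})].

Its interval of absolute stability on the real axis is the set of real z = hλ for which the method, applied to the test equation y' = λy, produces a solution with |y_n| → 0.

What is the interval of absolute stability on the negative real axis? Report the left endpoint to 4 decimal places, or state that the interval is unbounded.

With y'=λy (z=hλ):
  y_{n+1} = y_n + z·[6/7·y_n + 1/7·y_{n+1}] ⇒ (1 − 1/7z)y_{n+1} = (1 + 6/7z)y_n
  Hence R(z) = (1 + 6/7z)/(1 − 1/7z).

Boundary: |R(x)|=1, x<0.
x=-0.92: |R|=0.1869
R=−1: 1+6/7x = −1+1/7x ⇒ -5/7x=2 ⇒ x=2/(-5/7)=-2.8000
Confirm numerically:
  x=-2.009: |R|=0.56099 <1
  x=-1.446: |R|=0.19844 <1
  x=-1.338: |R|=0.12329 <1
  x=-1.150: |R|=0.01227 <1
  x=-3.393: |R|=1.28529 >1
  x=-3.274: |R|=1.23068 >1
  x=-3.187: |R|=1.18995 >1
So |R|<1 on (-2.8000, 0).

z∈(-2.8000,0).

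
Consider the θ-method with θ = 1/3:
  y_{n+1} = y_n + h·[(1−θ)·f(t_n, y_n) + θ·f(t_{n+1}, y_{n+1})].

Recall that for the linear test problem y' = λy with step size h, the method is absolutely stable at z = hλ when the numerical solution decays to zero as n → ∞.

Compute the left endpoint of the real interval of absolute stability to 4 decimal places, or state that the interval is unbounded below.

z* = -6.0000.

Set f=λy, z=hλ:
  y_{n+1} = y_n + z·[2/3·y_n + 1/3·y_{n+1}] ⇒ (1 − 1/3z)y_{n+1} = (1 + 2/3z)y_n
  ⇒ R(z) = (1 + 2/3z)/(1 − 1/3z).

Find x<0 with |R(x)|<1.
x=-0.51: |R|=0.5641
R=−1: 1+2/3x = −1+1/3x ⇒ -1/3x=2 ⇒ x=2/(-1/3)=-6.0000
Confirm numerically:
  x=-5.930: |R|=0.99216 <1
  x=-5.790: |R|=0.97611 <1
  x=-2.828: |R|=0.45573 <1
  x=-6.578: |R|=1.06035 >1
  x=-6.291: |R|=1.03132 >1
  x=-6.264: |R|=1.02850 >1
Interval (-6.0000, 0).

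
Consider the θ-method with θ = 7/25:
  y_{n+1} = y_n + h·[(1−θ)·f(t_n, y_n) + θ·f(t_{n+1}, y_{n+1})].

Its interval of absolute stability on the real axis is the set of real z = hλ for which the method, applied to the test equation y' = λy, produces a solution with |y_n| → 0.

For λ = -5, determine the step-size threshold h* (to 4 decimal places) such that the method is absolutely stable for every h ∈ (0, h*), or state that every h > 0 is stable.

Test eqn y'=λy, z=hλ:
  y_{n+1} = y_n + z·[18/25·y_n + 7/25·y_{n+1}] ⇒ (1 − 7/25z)y_{n+1} = (1 + 18/25z)y_n
  ⇒ R(z) = (1 + 18/25z)/(1 − 7/25z).

Boundary: |R(x)|=1, x<0.
x=-1.58: |R|=0.0954
R=−1: 1+18/25x = −1+7/25x ⇒ -11/25x=2 ⇒ x=2/(-11/25)=-4.5455
Confirm numerically:
  x=-4.274: |R|=0.94563 <1
  x=-3.392: |R|=0.73970 <1
  x=-3.192: |R|=0.68554 <1
  x=-2.227: |R|=0.37168 <1
  x=-4.994: |R|=1.08229 >1
  x=-4.786: |R|=1.04523 >1
So |R|<1 on (-4.5455, 0).

(-4.5455,0); λ=-5 ⇒ h* = (50/11)/5 = 0.9091.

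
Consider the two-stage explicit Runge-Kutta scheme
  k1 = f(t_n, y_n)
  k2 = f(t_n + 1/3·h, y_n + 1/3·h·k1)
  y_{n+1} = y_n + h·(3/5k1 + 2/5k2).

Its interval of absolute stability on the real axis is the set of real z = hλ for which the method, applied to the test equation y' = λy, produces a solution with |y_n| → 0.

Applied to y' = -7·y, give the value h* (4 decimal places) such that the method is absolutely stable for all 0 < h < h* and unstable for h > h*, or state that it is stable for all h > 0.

Test eqn y'=λy, z=hλ:
  k1=λy_n ⇒ h·k1=z·y_n;  k2=λ(1+1/3z)y_n ⇒ h·k2=z(1+1/3z)y_n
  y_{n+1}/y_n = 1 + 3/5z + 2/5z(1+1/3z) = 1 + z + 2/15z²
  R(z) = 1 + z + 2/15z².

Need |R(x)|<1, x<0.
x=-1.04: |R|=0.1042
R=1: x+2/15x²=0 ⇒ x=−15/2=-7.5000; min R=1−1/(4·2/15)=-0.8750>−1
Confirm numerically:
  x=-6.559: |R|=0.17706 <1
  x=-5.727: |R|=0.35386 <1
  x=-4.549: |R|=0.78988 <1
  x=-7.985: |R|=1.51636 >1
  x=-7.884: |R|=1.40366 >1
  x=-7.713: |R|=1.21905 >1
So |R|<1 on (-7.5000, 0).

(-7.5000,0); λ=-7 ⇒ h* = (15/2)/7 = 1.0714.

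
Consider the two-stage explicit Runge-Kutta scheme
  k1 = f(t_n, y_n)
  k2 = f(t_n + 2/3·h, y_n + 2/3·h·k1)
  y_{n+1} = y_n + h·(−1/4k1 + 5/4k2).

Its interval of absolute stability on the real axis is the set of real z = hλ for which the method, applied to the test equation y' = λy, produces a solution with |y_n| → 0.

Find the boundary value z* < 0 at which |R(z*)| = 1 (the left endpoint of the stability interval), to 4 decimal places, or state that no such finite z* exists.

left endpoint -1.2000.

With y'=λy (z=hλ):
  k1=λy_n ⇒ h·k1=z·y_n;  k2=λ(1+2/3z)y_n ⇒ h·k2=z(1+2/3z)y_n
  y_{n+1}/y_n = 1 − 1/4z + 5/4z(1+2/3z) = 1 + z + 5/6z²
  R(z) = 1 + z + 5/6z².

Boundary: |R(x)|=1, x<0.
x=-1.57: |R|=1.4841
R=1: x+5/6x²=0 ⇒ x=−6/5=-1.2000; min R=1−1/(4·5/6)=0.7000>−1
Confirm numerically:
  x=-0.975: |R|=0.81719 <1
  x=-0.956: |R|=0.80561 <1
  x=-0.866: |R|=0.75896 <1
  x=-0.693: |R|=0.70721 <1
  x=-1.757: |R|=1.81554 >1
  x=-1.488: |R|=1.35712 >1
  x=-1.445: |R|=1.29502 >1
So |R|<1 on (-1.2000, 0).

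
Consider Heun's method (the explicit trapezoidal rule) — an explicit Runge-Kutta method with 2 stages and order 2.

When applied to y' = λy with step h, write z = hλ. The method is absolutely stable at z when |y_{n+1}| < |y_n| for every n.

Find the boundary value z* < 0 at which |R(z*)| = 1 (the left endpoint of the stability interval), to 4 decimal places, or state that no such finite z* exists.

z* = -2.0000.

Set f=λy, z=hλ:
  order 2, 2-stage ⇒ R(z)=1+z+z^2/2
  (e.g. R(-1.37)=0.56845, |R|=0.56845)

Boundary: |R(x)|=1, x<0.
x=-1.37: |R|=0.5685
|R(-2.08)|=1.0832 |R(-1.91)|=0.9140 |R(-1.8)|=0.8200
Bisect:
  x_lo=-2.7040 |R|=1.9518  x_hi=-0.1998 |R|=0.8201
  mid=-1.45190 |R|=0.60210 →hi
  mid=-2.07794 |R|=1.08097 →lo
  mid=-1.76492 |R|=0.79255 →hi
  mid=-1.92143 |R|=0.92451 →hi
  mid=-1.99968 |R|=0.99968 →hi
  mid=-2.03881 |R|=1.03956 →lo
  mid=-2.01924 |R|=1.01943 →lo
  mid=-2.00946 |R|=1.00951 →lo
  mid=-2.00457 |R|=1.00458 →lo
  mid=-2.00213 |R|=1.00213 →lo
  ...
  [-2.00014,-1.99999] ⇒ x*=-2.0000
Interval (-2.0000, 0).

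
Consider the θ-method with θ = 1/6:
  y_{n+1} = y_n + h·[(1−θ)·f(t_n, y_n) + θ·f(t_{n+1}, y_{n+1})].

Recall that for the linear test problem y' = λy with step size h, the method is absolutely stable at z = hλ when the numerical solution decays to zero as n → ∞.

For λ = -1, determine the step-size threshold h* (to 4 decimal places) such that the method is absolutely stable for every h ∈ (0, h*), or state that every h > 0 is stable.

On y'=λy, z=hλ:
  y_{n+1} = y_n + z·[5/6·y_n + 1/6·y_{n+1}] ⇒ (1 − 1/6z)y_{n+1} = (1 + 5/6z)y_n
  ⇒ R(z) = (1 + 5/6z)/(1 − 1/6z).

Need |R(x)|<1, x<0.
x=-1.08: |R|=0.0847
R=−1: 1+5/6x = −1+1/6x ⇒ -2/3x=2 ⇒ x=2/(-2/3)=-3.0000
Confirm numerically:
  x=-2.630: |R|=0.82851 <1
  x=-2.448: |R|=0.73864 <1
  x=-2.177: |R|=0.59741 <1
  x=-1.724: |R|=0.33920 <1
  x=-3.600: |R|=1.25000 >1
  x=-3.518: |R|=1.21769 >1
  x=-3.145: |R|=1.06342 >1
Stable set (-3.0000, 0).

(-3.0000,0); λ=-1 ⇒ h* = (3)/1 = 3.0000.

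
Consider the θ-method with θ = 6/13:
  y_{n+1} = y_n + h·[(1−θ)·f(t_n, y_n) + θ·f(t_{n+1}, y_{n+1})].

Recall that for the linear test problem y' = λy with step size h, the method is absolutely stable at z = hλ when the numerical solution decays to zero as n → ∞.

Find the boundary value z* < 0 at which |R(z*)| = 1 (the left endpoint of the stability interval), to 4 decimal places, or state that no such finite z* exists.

With y'=λy (z=hλ):
  y_{n+1} = y_n + z·[7/13·y_n + 6/13·y_{n+1}] ⇒ (1 − 6/13z)y_{n+1} = (1 + 7/13z)y_n
  R(z) = (1 + 7/13z)/(1 − 6/13z).

Solve |R(x)|<1 on ℝ⁻.
x=-0.95: |R|=0.3396
R=−1: 1+7/13x = −1+6/13x ⇒ -1/13x=2 ⇒ x=2/(-1/13)=-26.0000
Confirm numerically:
  x=-20.464: |R|=0.95923 <1
  x=-16.386: |R|=0.91363 <1
  x=-14.752: |R|=0.88920 <1
  x=-26.584: |R|=1.00339 >1
  x=-26.461: |R|=1.00268 >1
  x=-26.428: |R|=1.00249 >1
Stable set (-26.0000, 0).

left endpoint -26.0000.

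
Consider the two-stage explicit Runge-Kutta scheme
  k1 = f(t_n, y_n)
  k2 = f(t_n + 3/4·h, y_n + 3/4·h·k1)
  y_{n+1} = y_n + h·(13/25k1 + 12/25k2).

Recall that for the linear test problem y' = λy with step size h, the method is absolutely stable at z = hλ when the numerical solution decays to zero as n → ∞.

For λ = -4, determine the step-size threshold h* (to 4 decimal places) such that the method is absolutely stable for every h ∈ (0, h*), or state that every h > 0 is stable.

(-2.7778,0); λ=-4 ⇒ h* = (25/9)/4 = 0.6944.

On y'=λy, z=hλ:
  k1=λy_n ⇒ h·k1=z·y_n;  k2=λ(1+3/4z)y_n ⇒ h·k2=z(1+3/4z)y_n
  y_{n+1}/y_n = 1 + 13/25z + 12/25z(1+3/4z) = 1 + z + 9/25z²
  R(z) = 1 + z + 9/25z².

Solve |R(x)|<1 on ℝ⁻.
x=-1.65: |R|=0.3301
R=1: x+9/25x²=0 ⇒ x=−25/9=-2.7778; min R=1−1/(4·9/25)=0.3056>−1
Confirm numerically:
  x=-2.505: |R|=0.75401 <1
  x=-1.190: |R|=0.31980 <1
  x=-1.129: |R|=0.32987 <1
  x=-3.110: |R|=1.37196 >1
  x=-3.091: |R|=1.34854 >1
  x=-2.949: |R|=1.18178 >1
So |R|<1 on (-2.7778, 0).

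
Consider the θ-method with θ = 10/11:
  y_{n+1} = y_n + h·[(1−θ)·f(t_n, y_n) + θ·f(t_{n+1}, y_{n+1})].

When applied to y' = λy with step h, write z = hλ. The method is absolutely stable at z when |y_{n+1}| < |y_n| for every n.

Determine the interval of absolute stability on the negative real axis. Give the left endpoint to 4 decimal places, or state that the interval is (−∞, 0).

Test eqn y'=λy, z=hλ:
  y_{n+1} = y_n + z·[1/11·y_n + 10/11·y_{n+1}] ⇒ (1 − 10/11z)y_{n+1} = (1 + 1/11z)y_n
  Hence R(z) = (1 + 1/11z)/(1 − 10/11z).

Solve |R(x)|<1 on ℝ⁻.
x=-1.02: |R|=0.4708
x=-2: |R|=0.2903
x=-10: |R|=0.0090
x=-100: |R|=0.0880
θ=10/11≥1/2 ⇒ |1+1/11x|<|1−10/11x| ∀x<0 ⇒ interval (−∞,0).

interval (−∞, 0).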